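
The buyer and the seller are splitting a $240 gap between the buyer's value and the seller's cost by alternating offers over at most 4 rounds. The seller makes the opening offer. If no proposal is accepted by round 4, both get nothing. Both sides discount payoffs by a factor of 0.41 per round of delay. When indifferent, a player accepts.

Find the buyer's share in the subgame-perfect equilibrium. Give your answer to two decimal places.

Round 4 (the buyer proposes): rejection yields 0 for the seller; the buyer offers 0 and keeps 240.
Round 3 (the seller proposes): the buyer can get 240 next round, worth 0.41 × 240 = 98.4 now, so the seller offers 98.4, keeping 141.6.
Round 2 (the buyer proposes): the seller can get 141.6 next round, worth 0.41 × 141.6 = 58.056 now. The buyer offers 58.056 and keeps 240 − 58.056 = 181.944.
Round 1 (the seller proposes): the buyer can get 181.944 next round, worth 0.41 × 181.944 = 74.59704 now; the seller offers that and keeps 165.40296.

74.60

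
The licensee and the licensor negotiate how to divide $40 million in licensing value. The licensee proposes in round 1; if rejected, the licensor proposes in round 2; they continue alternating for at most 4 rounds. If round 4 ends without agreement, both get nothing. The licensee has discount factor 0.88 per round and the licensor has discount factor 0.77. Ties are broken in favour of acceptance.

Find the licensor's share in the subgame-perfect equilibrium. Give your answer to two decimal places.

24.57

By backward induction:
Round 4 (the licensor proposes): the licensee will accept anything ≥ 0, so the licensor offers 0 and keeps 40.
Round 3 (the licensee proposes): the licensor can get 40 next round, worth 0.77 × 40 = 30.8 now, so the licensee offers 30.8, keeping 9.2.
Round 2 (the licensor proposes): the licensee can get 9.2 next round, worth 0.88 × 9.2 = 8.096 now; the licensor offers that and keeps 31.904.
Round 1 (the licensee proposes): the licensor can get 31.904 next round, worth 0.77 × 31.904 = 24.56608 now; the licensee offers that and keeps 15.43392.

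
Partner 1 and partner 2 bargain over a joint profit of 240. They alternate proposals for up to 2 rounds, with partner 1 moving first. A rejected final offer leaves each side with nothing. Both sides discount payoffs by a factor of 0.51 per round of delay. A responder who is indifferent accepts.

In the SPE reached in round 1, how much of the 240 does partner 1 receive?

Round 2 (partner 2 proposes): rejection yields 0 for partner 1; partner 2 offers 0 and keeps 240.
Round 1 (partner 1 proposes): partner 2 can get 240 next round, worth 0.51 × 240 = 122.4 now, so partner 1 offers 122.4, keeping 117.6.

117.6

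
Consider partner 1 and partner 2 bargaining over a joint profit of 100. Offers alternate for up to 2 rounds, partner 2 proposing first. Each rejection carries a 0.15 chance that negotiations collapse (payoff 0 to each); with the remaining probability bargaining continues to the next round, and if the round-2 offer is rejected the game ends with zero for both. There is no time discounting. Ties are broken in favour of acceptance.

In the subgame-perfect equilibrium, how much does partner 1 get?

85

Round 2 (partner 1 proposes): rejection yields 0 for partner 2; partner 1 offers 0 and keeps 100.
Round 1 (partner 2 proposes): rejecting gives partner 1 an expected 0.85 × 100 = 85, so partner 2 offers 85, keeping 15.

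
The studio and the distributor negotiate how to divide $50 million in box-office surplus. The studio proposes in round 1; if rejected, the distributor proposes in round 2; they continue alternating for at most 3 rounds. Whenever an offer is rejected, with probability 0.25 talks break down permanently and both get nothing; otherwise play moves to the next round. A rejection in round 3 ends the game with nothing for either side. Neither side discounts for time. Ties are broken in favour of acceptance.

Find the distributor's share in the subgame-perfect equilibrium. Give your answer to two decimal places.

Round 3 (the studio proposes): rejection yields 0 for the distributor; the studio offers 0 and keeps 50.
Round 2 (the distributor proposes): rejecting gives the studio an expected 0.75 × 50 = 37.5, so the distributor offers 37.5, keeping 12.5.
Round 1 (the studio proposes): rejecting gives the distributor an expected 0.75 × 12.5 = 9.375, so the studio offers 9.375, keeping 40.625.

9.38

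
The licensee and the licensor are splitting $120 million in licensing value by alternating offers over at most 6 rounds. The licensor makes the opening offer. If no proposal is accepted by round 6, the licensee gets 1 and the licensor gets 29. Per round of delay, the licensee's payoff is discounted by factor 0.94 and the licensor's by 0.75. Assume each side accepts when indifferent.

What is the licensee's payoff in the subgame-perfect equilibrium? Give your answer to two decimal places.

90.60

Round 6 (the licensee proposes): the licensor gets 29 if talks fail, so the licensee offers 29 and keeps 91.
Round 5 (the licensor proposes): the licensee can get 91 next round, worth 0.94 × 91 = 85.54 now, so the licensor offers 85.54, keeping 34.46.
Round 4 (the licensee proposes): the licensor can get 34.46 next round, worth 0.75 × 34.46 = 25.845 now; the licensee offers that and keeps 94.155.
Round 3 (the licensor proposes): the licensee can get 94.155 next round, worth 0.94 × 94.155 = 88.5057 now. The licensor offers 88.5057 and keeps 120 − 88.5057 = 31.4943.
Round 2 (the licensee proposes): the licensor can get 31.4943 next round, worth 0.75 × 31.4943 = 23.620725 now; the licensee offers that and keeps 96.379275.
Round 1 (the licensor proposes): the licensee can get 96.379275 next round, worth 0.94 × 96.379275 = 90.5965185 now. The licensor offers 90.5965185 and keeps 120 − 90.5965185 = 29.4034815.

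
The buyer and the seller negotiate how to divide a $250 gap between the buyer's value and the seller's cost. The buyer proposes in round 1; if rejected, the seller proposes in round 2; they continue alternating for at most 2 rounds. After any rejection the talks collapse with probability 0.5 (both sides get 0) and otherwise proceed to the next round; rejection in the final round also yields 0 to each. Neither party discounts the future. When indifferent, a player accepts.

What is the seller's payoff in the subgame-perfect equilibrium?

Round 2 (the seller proposes): rejection yields 0 for the buyer; the seller offers 0 and keeps 250.
Round 1 (the buyer proposes): rejecting gives the seller an expected 0.5 × 250 = 125, so the buyer offers 125, keeping 125.

125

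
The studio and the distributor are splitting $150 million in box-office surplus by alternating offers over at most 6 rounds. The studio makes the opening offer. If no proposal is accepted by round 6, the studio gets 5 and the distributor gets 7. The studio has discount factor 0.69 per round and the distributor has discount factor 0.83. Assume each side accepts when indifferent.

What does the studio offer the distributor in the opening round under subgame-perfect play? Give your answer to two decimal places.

Round 6 (the distributor proposes): the studio gets 5 if talks fail, so the distributor offers 5 and keeps 145.
Round 5 (the studio proposes): the distributor can get 145 next round, worth 0.83 × 145 = 120.35 now. The studio offers 120.35 and keeps 150 − 120.35 = 29.65.
Round 4 (the distributor proposes): the studio can get 29.65 next round, worth 0.69 × 29.65 = 20.4585 now. The distributor offers 20.4585 and keeps 150 − 20.4585 = 129.5415.
Round 3 (the studio proposes): the distributor can get 129.5415 next round, worth 0.83 × 129.5415 = 107.519445 now, so the studio offers 107.519445, keeping 42.480555.
Round 2 (the distributor proposes): the studio can get 42.480555 next round, worth 0.69 × 42.480555 = 29.31158295 now. The distributor offers 29.31158295 and keeps 150 − 29.31158295 = 120.68841705.
Round 1 (the studio proposes): the distributor can get 120.68841705 next round, worth 0.83 × 120.68841705 = 100.1713861515 now, so the studio offers 100.1713861515, keeping 49.8286138485.

100.17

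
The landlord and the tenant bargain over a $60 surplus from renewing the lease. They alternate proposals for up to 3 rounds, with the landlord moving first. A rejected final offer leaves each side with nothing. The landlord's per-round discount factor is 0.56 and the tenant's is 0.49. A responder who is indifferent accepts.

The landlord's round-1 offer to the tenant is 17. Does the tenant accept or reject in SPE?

Accept

Round 3 (the landlord proposes): rejection yields 0 for the tenant; the landlord offers 0 and keeps 60.
Round 2 (the tenant proposes): the landlord can get 60 next round, worth 0.56 × 60 = 33.6 now, so the tenant offers 33.6, keeping 26.4.
So by rejecting in round 1, the tenant gets 26.4 next round, worth 0.49 × 26.4 = 12.936 now.
Offer 17 ≥ 12.936, so the tenant accepts.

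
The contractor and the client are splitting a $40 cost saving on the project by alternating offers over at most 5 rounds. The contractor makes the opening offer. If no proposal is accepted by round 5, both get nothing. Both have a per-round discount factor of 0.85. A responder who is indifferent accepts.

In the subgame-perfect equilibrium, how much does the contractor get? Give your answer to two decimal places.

Round 5 (the contractor proposes): rejection yields 0 for the client; the contractor offers 0 and keeps 40.
Round 4 (the client proposes): the contractor can get 40 next round, worth 0.85 × 40 = 34 now, so the client offers 34, keeping 6.
Round 3 (the contractor proposes): the client can get 6 next round, worth 0.85 × 6 = 5.1 now. The contractor offers 5.1 and keeps 40 − 5.1 = 34.9.
Round 2 (the client proposes): the contractor can get 34.9 next round, worth 0.85 × 34.9 = 29.665 now; the client offers that and keeps 10.335.
Round 1 (the contractor proposes): the client can get 10.335 next round, worth 0.85 × 10.335 = 8.78475 now. The contractor offers 8.78475 and keeps 40 − 8.78475 = 31.21525.

31.22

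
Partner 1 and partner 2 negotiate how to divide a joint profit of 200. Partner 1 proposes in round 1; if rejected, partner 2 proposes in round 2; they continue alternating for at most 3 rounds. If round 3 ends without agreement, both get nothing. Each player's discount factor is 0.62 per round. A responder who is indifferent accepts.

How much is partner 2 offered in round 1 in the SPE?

47.12

By backward induction:
Round 3 (partner 1 proposes): rejection yields 0 for partner 2; partner 1 offers 0 and keeps 200.
Round 2 (partner 2 proposes): partner 1 can get 200 next round, worth 0.62 × 200 = 124 now. Partner 2 offers 124 and keeps 200 − 124 = 76.
Round 1 (partner 1 proposes): partner 2 can get 76 next round, worth 0.62 × 76 = 47.12 now, so partner 1 offers 47.12, keeping 152.88.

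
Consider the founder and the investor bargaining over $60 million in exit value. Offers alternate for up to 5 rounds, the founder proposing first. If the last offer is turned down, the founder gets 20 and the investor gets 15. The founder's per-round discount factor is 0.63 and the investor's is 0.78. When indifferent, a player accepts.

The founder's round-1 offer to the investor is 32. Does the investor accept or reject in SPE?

Accept

Work out the investor's continuation value if the offer is rejected.
Round 5 (the founder proposes): the investor gets 15 if talks fail, so the founder offers 15 and keeps 45.
Round 4 (the investor proposes): the founder can get 45 next round, worth 0.63 × 45 = 28.35 now. The investor offers 28.35 and keeps 60 − 28.35 = 31.65.
Round 3 (the founder proposes): the investor can get 31.65 next round, worth 0.78 × 31.65 = 24.687 now. The founder offers 24.687 and keeps 60 − 24.687 = 35.313.
Round 2 (the investor proposes): the founder can get 35.313 next round, worth 0.63 × 35.313 = 22.24719 now; the investor offers that and keeps 37.75281.
So by rejecting in round 1, the investor gets 37.75281 next round, worth 0.78 × 37.75281 = 29.4471918 now.
Offer 32 ≥ 29.4471918, so the investor accepts.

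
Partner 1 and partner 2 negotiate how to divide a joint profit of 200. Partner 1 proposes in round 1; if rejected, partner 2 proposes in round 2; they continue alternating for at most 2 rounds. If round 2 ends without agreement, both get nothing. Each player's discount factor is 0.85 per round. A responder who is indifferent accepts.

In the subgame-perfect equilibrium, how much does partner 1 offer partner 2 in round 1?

170

Round 2 (partner 2 proposes): rejection yields 0 for partner 1; partner 2 offers 0 and keeps 200.
Round 1 (partner 1 proposes): partner 2 can get 200 next round, worth 0.85 × 200 = 170 now. Partner 1 offers 170 and keeps 200 − 170 = 30.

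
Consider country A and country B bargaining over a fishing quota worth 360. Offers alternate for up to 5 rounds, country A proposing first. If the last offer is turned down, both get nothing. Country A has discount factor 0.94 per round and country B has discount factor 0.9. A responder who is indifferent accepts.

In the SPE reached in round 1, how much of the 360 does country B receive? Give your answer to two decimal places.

Solve by backward induction from round 5.
Round 5 (country A proposes): country B will accept anything ≥ 0, so country A offers 0 and keeps 360.
Round 4 (country B proposes): country A can get 360 next round, worth 0.94 × 360 = 338.4 now. Country B offers 338.4 and keeps 360 − 338.4 = 21.6.
Round 3 (country A proposes): country B can get 21.6 next round, worth 0.9 × 21.6 = 19.44 now, so country A offers 19.44, keeping 340.56.
Round 2 (country B proposes): country A can get 340.56 next round, worth 0.94 × 340.56 = 320.1264 now, so country B offers 320.1264, keeping 39.8736.
Round 1 (country A proposes): country B can get 39.8736 next round, worth 0.9 × 39.8736 = 35.88624 now, so country A offers 35.88624, keeping 324.11376.

35.89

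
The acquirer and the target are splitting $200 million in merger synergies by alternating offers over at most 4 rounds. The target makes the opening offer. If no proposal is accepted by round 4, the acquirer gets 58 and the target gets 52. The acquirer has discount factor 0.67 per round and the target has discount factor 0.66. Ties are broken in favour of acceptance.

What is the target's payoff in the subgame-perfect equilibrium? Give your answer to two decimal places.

Round 4 (the acquirer proposes): the target gets 52 if talks fail, so the acquirer offers 52 and keeps 148.
Round 3 (the target proposes): the acquirer can get 148 next round, worth 0.67 × 148 = 99.16 now, so the target offers 99.16, keeping 100.84.
Round 2 (the acquirer proposes): the target can get 100.84 next round, worth 0.66 × 100.84 = 66.5544 now; the acquirer offers that and keeps 133.4456.
Round 1 (the target proposes): the acquirer can get 133.4456 next round, worth 0.67 × 133.4456 = 89.408552 now, so the target offers 89.408552, keeping 110.591448.

110.59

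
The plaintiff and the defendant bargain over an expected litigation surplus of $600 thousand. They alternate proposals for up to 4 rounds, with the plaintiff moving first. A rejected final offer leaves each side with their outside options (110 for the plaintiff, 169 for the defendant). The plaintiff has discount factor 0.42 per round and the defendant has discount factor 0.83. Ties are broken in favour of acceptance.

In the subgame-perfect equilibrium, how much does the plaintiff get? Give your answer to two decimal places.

Round 4 (the defendant proposes): the plaintiff gets 110 if talks fail, so the defendant offers 110 and keeps 490.
Round 3 (the plaintiff proposes): the defendant can get 490 next round, worth 0.83 × 490 = 406.7 now; the plaintiff offers that and keeps 193.3.
Round 2 (the defendant proposes): the plaintiff can get 193.3 next round, worth 0.42 × 193.3 = 81.186 now. The defendant offers 81.186 and keeps 600 − 81.186 = 518.814.
Round 1 (the plaintiff proposes): the defendant can get 518.814 next round, worth 0.83 × 518.814 = 430.61562 now. The plaintiff offers 430.61562 and keeps 600 − 430.61562 = 169.38438.

169.38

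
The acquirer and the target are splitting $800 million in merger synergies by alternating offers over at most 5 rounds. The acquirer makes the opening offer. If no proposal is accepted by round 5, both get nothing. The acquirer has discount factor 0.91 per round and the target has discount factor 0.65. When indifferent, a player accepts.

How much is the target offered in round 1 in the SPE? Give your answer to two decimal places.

Round 5 (the acquirer proposes): rejection yields 0 for the target; the acquirer offers 0 and keeps 800.
Round 4 (the target proposes): the acquirer can get 800 next round, worth 0.91 × 800 = 728 now; the target offers that and keeps 72.
Round 3 (the acquirer proposes): the target can get 72 next round, worth 0.65 × 72 = 46.8 now, so the acquirer offers 46.8, keeping 753.2.
Round 2 (the target proposes): the acquirer can get 753.2 next round, worth 0.91 × 753.2 = 685.412 now, so the target offers 685.412, keeping 114.588.
Round 1 (the acquirer proposes): the target can get 114.588 next round, worth 0.65 × 114.588 = 74.4822 now; the acquirer offers that and keeps 725.5178.

74.48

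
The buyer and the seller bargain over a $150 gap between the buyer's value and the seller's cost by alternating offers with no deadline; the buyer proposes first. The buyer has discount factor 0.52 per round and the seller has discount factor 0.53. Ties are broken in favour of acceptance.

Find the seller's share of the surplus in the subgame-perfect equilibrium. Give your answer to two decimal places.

When the buyer proposes, the seller accepts any offer worth at least 0.53 times what the seller would get by proposing next round; and vice versa.
This gives x = 150 − 0.53y and y = 150 − 0.52x, where x and y are each side's share when it proposes.
Hence (1 − 0.53·0.52)x = 150(1 − 0.53), i.e. 0.7244·x = 70.5.
x ≈ 97.3219; the seller's share is 150 − x ≈ 52.6781.

52.68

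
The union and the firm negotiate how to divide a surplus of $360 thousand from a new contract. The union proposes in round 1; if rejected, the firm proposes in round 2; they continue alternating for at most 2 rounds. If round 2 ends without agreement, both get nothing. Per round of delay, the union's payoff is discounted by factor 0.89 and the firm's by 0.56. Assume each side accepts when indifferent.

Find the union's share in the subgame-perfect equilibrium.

Round 2 (the firm proposes): the union will accept anything ≥ 0, so the firm offers 0 and keeps 360.
Round 1 (the union proposes): the firm can get 360 next round, worth 0.56 × 360 = 201.6 now. The union offers 201.6 and keeps 360 − 201.6 = 158.4.

158.4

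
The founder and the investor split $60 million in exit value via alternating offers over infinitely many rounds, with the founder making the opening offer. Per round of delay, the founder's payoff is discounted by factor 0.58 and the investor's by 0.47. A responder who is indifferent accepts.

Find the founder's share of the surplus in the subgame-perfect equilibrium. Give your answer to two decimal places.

43.72

Let x be the founder's share when the founder proposes and y be the investor's share when the investor proposes.
The investor accepts iff offered ≥ 0.47·y, so x = 60 − 0.47y. Symmetrically y = 60 − 0.58x.
Substituting: x = 60 − 0.47(60 − 0.58x), giving x(1 − 0.58·0.47) = 60(1 − 0.47).
So x = 60 × 0.53 / 0.7274 ≈ 43.7173, and the investor receives 60 − x ≈ 16.2827.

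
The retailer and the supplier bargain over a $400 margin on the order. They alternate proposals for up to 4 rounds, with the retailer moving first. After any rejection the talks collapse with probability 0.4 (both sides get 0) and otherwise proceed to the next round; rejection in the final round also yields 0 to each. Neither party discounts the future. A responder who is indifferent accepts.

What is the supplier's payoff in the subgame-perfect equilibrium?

Round 4 (the supplier proposes): rejection yields 0 for the retailer; the supplier offers 0 and keeps 400.
Round 3 (the retailer proposes): rejecting gives the supplier an expected 0.6 × 400 = 240. The retailer offers 240 and keeps 400 − 240 = 160.
Round 2 (the supplier proposes): rejecting gives the retailer an expected 0.6 × 160 = 96; the supplier offers that and keeps 304.
Round 1 (the retailer proposes): rejecting gives the supplier an expected 0.6 × 304 = 182.4, so the retailer offers 182.4, keeping 217.6.

182.4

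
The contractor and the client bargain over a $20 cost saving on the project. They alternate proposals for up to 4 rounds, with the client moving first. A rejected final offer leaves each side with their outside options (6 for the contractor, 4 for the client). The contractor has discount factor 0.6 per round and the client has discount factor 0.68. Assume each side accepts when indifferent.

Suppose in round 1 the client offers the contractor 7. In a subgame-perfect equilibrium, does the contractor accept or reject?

Reject

Round 4 (the contractor proposes): the client gets 4 if talks fail, so the contractor offers 4 and keeps 16.
Round 3 (the client proposes): the contractor can get 16 next round, worth 0.6 × 16 = 9.6 now. The client offers 9.6 and keeps 20 − 9.6 = 10.4.
Round 2 (the contractor proposes): the client can get 10.4 next round, worth 0.68 × 10.4 = 7.072 now, so the contractor offers 7.072, keeping 12.928.
So by rejecting in round 1, the contractor gets 12.928 next round, worth 0.6 × 12.928 = 7.7568 now.
Offer 7 < 7.7568, so the contractor rejects.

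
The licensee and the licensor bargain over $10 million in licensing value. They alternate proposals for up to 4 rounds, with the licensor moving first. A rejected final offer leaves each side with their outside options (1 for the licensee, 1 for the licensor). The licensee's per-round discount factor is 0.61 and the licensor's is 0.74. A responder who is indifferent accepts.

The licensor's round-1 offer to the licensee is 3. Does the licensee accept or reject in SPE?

Work out the licensee's continuation value if the offer is rejected.
Round 4 (the licensee proposes): the licensor gets 1 if talks fail, so the licensee offers 1 and keeps 9.
Round 3 (the licensor proposes): the licensee can get 9 next round, worth 0.61 × 9 = 5.49 now, so the licensor offers 5.49, keeping 4.51.
Round 2 (the licensee proposes): the licensor can get 4.51 next round, worth 0.74 × 4.51 = 3.3374 now; the licensee offers that and keeps 6.6626.
So by rejecting in round 1, the licensee gets 6.6626 next round, worth 0.61 × 6.6626 = 4.064186 now.
Offer 3 < 4.064186, so the licensee rejects.

Reject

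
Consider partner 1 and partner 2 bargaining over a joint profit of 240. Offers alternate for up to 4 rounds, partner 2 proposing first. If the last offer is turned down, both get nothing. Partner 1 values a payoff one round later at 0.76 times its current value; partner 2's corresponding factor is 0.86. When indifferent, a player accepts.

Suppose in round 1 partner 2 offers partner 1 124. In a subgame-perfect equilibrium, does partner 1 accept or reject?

Round 4 (partner 1 proposes): partner 2 will accept anything ≥ 0, so partner 1 offers 0 and keeps 240.
Round 3 (partner 2 proposes): partner 1 can get 240 next round, worth 0.76 × 240 = 182.4 now. Partner 2 offers 182.4 and keeps 240 − 182.4 = 57.6.
Round 2 (partner 1 proposes): partner 2 can get 57.6 next round, worth 0.86 × 57.6 = 49.536 now. Partner 1 offers 49.536 and keeps 240 − 49.536 = 190.464.
So by rejecting in round 1, partner 1 gets 190.464 next round, worth 0.76 × 190.464 = 144.75264 now.
Offer 124 < 144.75264, so partner 1 rejects.

Reject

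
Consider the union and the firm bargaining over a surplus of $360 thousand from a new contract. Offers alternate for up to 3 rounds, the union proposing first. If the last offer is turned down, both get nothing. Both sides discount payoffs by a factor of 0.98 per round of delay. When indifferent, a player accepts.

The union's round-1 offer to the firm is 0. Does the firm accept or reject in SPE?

Round 3 (the union proposes): rejection yields 0 for the firm; the union offers 0 and keeps 360.
Round 2 (the firm proposes): the union can get 360 next round, worth 0.98 × 360 = 352.8 now, so the firm offers 352.8, keeping 7.2.
So by rejecting in round 1, the firm gets 7.2 next round, worth 0.98 × 7.2 = 7.056 now.
Offer 0 < 7.056, so the firm rejects.

Reject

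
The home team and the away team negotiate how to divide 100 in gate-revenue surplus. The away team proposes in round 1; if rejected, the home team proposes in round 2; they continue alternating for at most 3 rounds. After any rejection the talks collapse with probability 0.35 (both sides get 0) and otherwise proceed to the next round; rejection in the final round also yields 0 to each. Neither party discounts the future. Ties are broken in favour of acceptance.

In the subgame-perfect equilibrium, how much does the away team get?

77.25

Round 3 (the away team proposes): rejection yields 0 for the home team; the away team offers 0 and keeps 100.
Round 2 (the home team proposes): rejecting gives the away team an expected 0.65 × 100 = 65, so the home team offers 65, keeping 35.
Round 1 (the away team proposes): rejecting gives the home team an expected 0.65 × 35 = 22.75. The away team offers 22.75 and keeps 100 − 22.75 = 77.25.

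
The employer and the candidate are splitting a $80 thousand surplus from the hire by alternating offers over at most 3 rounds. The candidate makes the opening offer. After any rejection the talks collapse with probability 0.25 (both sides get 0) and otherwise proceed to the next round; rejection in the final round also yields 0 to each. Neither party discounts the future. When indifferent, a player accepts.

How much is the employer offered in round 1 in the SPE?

Round 3 (the candidate proposes): the employer will accept anything ≥ 0, so the candidate offers 0 and keeps 80.
Round 2 (the employer proposes): rejecting gives the candidate an expected 0.75 × 80 = 60, so the employer offers 60, keeping 20.
Round 1 (the candidate proposes): rejecting gives the employer an expected 0.75 × 20 = 15, so the candidate offers 15, keeping 65.

15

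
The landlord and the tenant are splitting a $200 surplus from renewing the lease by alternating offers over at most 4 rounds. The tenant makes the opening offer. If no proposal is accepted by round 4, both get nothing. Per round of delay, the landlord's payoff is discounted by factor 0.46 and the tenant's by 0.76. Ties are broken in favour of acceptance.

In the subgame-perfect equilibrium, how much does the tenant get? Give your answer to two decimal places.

145.76

Round 4 (the landlord proposes): the tenant will accept anything ≥ 0, so the landlord offers 0 and keeps 200.
Round 3 (the tenant proposes): the landlord can get 200 next round, worth 0.46 × 200 = 92 now, so the tenant offers 92, keeping 108.
Round 2 (the landlord proposes): the tenant can get 108 next round, worth 0.76 × 108 = 82.08 now; the landlord offers that and keeps 117.92.
Round 1 (the tenant proposes): the landlord can get 117.92 next round, worth 0.46 × 117.92 = 54.2432 now, so the tenant offers 54.2432, keeping 145.7568.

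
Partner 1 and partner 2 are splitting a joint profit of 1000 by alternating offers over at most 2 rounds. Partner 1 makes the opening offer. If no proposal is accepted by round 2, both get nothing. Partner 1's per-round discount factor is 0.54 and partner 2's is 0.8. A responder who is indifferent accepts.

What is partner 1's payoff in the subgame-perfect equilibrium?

Work backward from the last round.
Round 2 (partner 2 proposes): partner 1 will accept anything ≥ 0, so partner 2 offers 0 and keeps 1000.
Round 1 (partner 1 proposes): partner 2 can get 1000 next round, worth 0.8 × 1000 = 800 now, so partner 1 offers 800, keeping 200.

200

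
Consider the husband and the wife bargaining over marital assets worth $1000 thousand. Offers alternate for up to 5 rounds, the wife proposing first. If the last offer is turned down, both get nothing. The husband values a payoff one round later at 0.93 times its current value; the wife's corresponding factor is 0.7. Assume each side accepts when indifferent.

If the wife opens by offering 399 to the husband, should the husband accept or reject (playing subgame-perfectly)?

Reject

Round 5 (the wife proposes): rejection yields 0 for the husband; the wife offers 0 and keeps 1000.
Round 4 (the husband proposes): the wife can get 1000 next round, worth 0.7 × 1000 = 700 now. The husband offers 700 and keeps 1000 − 700 = 300.
Round 3 (the wife proposes): the husband can get 300 next round, worth 0.93 × 300 = 279 now. The wife offers 279 and keeps 1000 − 279 = 721.
Round 2 (the husband proposes): the wife can get 721 next round, worth 0.7 × 721 = 504.7 now. The husband offers 504.7 and keeps 1000 − 504.7 = 495.3.
So by rejecting in round 1, the husband gets 495.3 next round, worth 0.93 × 495.3 = 460.629 now.
Offer 399 < 460.629, so the husband rejects.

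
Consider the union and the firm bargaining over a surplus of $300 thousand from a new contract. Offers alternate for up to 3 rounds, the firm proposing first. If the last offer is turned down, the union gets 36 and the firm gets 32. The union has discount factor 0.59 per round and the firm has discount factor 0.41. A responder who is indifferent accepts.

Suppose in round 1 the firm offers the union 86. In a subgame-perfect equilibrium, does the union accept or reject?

Round 3 (the firm proposes): the union gets 36 if talks fail, so the firm offers 36 and keeps 264.
Round 2 (the union proposes): the firm can get 264 next round, worth 0.41 × 264 = 108.24 now. The union offers 108.24 and keeps 300 − 108.24 = 191.76.
So by rejecting in round 1, the union gets 191.76 next round, worth 0.59 × 191.76 = 113.1384 now.
Offer 86 < 113.1384, so the union rejects.

Reject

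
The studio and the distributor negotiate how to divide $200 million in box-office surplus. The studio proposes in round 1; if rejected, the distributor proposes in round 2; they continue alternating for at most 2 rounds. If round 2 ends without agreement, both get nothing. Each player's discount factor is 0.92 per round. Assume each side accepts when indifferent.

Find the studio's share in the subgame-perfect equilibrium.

Round 2 (the distributor proposes): the studio will accept anything ≥ 0, so the distributor offers 0 and keeps 200.
Round 1 (the studio proposes): the distributor can get 200 next round, worth 0.92 × 200 = 184 now. The studio offers 184 and keeps 200 − 184 = 16.

16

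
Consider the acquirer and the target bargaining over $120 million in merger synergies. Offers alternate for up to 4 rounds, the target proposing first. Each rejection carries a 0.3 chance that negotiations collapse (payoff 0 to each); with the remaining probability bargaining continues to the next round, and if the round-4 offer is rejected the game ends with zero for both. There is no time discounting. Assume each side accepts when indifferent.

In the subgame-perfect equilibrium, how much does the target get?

By backward induction:
Round 4 (the acquirer proposes): rejection yields 0 for the target; the acquirer offers 0 and keeps 120.
Round 3 (the target proposes): rejecting gives the acquirer an expected 0.7 × 120 = 84; the target offers that and keeps 36.
Round 2 (the acquirer proposes): rejecting gives the target an expected 0.7 × 36 = 25.2, so the acquirer offers 25.2, keeping 94.8.
Round 1 (the target proposes): rejecting gives the acquirer an expected 0.7 × 94.8 = 66.36; the target offers that and keeps 53.64.

53.64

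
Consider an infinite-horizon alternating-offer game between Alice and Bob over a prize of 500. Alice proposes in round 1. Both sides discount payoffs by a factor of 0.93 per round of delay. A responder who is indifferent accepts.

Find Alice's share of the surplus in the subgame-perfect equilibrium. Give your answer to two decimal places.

In a stationary SPE each proposer offers the other exactly their discounted continuation value.
If Alice keeps x when proposing and Bob keeps y when proposing, then x = 500 − 0.93y and y = 500 − 0.93x.
Solving: x = 500(1 − 0.93) / (1 − 0.93·0.93) = 35 / 0.1351 ≈ 259.0674.
Bob gets 500 − 259.0674 ≈ 240.9326.

259.07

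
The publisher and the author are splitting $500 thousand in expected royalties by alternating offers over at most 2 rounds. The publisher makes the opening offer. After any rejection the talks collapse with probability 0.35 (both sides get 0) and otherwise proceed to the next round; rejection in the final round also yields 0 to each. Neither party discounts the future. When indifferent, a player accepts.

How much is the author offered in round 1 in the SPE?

By backward induction:
Round 2 (the author proposes): rejection yields 0 for the publisher; the author offers 0 and keeps 500.
Round 1 (the publisher proposes): rejecting gives the author an expected 0.65 × 500 = 325. The publisher offers 325 and keeps 500 − 325 = 175.

325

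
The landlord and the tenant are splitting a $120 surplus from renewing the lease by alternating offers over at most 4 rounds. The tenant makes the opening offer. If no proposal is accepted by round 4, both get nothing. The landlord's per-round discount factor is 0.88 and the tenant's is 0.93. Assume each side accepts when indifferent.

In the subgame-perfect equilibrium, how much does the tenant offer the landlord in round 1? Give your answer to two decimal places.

93.82

Round 4 (the landlord proposes): the tenant will accept anything ≥ 0, so the landlord offers 0 and keeps 120.
Round 3 (the tenant proposes): the landlord can get 120 next round, worth 0.88 × 120 = 105.6 now. The tenant offers 105.6 and keeps 120 − 105.6 = 14.4.
Round 2 (the landlord proposes): the tenant can get 14.4 next round, worth 0.93 × 14.4 = 13.392 now, so the landlord offers 13.392, keeping 106.608.
Round 1 (the tenant proposes): the landlord can get 106.608 next round, worth 0.88 × 106.608 = 93.81504 now; the tenant offers that and keeps 26.18496.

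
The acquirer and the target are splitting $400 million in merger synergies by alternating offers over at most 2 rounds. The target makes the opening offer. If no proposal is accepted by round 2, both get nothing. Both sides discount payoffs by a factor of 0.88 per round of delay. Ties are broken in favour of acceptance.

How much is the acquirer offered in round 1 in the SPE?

352

By backward induction:
Round 2 (the acquirer proposes): the target will accept anything ≥ 0, so the acquirer offers 0 and keeps 400.
Round 1 (the target proposes): the acquirer can get 400 next round, worth 0.88 × 400 = 352 now; the target offers that and keeps 48.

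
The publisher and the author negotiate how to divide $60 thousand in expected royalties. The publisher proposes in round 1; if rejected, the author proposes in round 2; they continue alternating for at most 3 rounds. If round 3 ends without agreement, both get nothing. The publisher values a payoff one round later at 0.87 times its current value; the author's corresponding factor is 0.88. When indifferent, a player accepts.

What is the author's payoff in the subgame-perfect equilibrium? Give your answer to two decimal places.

Solve by backward induction from round 3.
Round 3 (the publisher proposes): the author will accept anything ≥ 0, so the publisher offers 0 and keeps 60.
Round 2 (the author proposes): the publisher can get 60 next round, worth 0.87 × 60 = 52.2 now. The author offers 52.2 and keeps 60 − 52.2 = 7.8.
Round 1 (the publisher proposes): the author can get 7.8 next round, worth 0.88 × 7.8 = 6.864 now, so the publisher offers 6.864, keeping 53.136.

6.86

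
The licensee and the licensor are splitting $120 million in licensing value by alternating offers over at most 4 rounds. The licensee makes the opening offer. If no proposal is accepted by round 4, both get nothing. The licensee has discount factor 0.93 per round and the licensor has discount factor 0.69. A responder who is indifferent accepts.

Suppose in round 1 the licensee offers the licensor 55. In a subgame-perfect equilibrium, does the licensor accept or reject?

Work out the licensor's continuation value if the offer is rejected.
Round 4 (the licensor proposes): rejection yields 0 for the licensee; the licensor offers 0 and keeps 120.
Round 3 (the licensee proposes): the licensor can get 120 next round, worth 0.69 × 120 = 82.8 now, so the licensee offers 82.8, keeping 37.2.
Round 2 (the licensor proposes): the licensee can get 37.2 next round, worth 0.93 × 37.2 = 34.596 now, so the licensor offers 34.596, keeping 85.404.
So by rejecting in round 1, the licensor gets 85.404 next round, worth 0.69 × 85.404 = 58.92876 now.
Offer 55 < 58.92876, so the licensor rejects.

Reject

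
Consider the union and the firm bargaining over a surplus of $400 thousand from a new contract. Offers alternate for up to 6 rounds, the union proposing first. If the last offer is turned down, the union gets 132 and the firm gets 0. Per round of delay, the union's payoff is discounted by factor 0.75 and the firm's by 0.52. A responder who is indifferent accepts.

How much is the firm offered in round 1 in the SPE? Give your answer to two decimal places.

93.48

Solve by backward induction from round 6.
Round 6 (the firm proposes): the union gets 132 if talks fail, so the firm offers 132 and keeps 268.
Round 5 (the union proposes): the firm can get 268 next round, worth 0.52 × 268 = 139.36 now, so the union offers 139.36, keeping 260.64.
Round 4 (the firm proposes): the union can get 260.64 next round, worth 0.75 × 260.64 = 195.48 now. The firm offers 195.48 and keeps 400 − 195.48 = 204.52.
Round 3 (the union proposes): the firm can get 204.52 next round, worth 0.52 × 204.52 = 106.3504 now; the union offers that and keeps 293.6496.
Round 2 (the firm proposes): the union can get 293.6496 next round, worth 0.75 × 293.6496 = 220.2372 now. The firm offers 220.2372 and keeps 400 − 220.2372 = 179.7628.
Round 1 (the union proposes): the firm can get 179.7628 next round, worth 0.52 × 179.7628 = 93.476656 now, so the union offers 93.476656, keeping 306.523344.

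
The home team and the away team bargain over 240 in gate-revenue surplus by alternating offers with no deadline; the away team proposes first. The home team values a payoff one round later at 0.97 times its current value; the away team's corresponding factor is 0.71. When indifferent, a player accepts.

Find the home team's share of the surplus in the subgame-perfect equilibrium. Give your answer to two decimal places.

216.87

Let x be the away team's share when the away team proposes and y be the home team's share when the home team proposes.
The home team accepts iff offered ≥ 0.97·y, so x = 240 − 0.97y. Symmetrically y = 240 − 0.71x.
Substituting: x = 240 − 0.97(240 − 0.71x), giving x(1 − 0.71·0.97) = 240(1 − 0.97).
So x = 240 × 0.03 / 0.3113 ≈ 23.1288, and the home team receives 240 − x ≈ 216.8712.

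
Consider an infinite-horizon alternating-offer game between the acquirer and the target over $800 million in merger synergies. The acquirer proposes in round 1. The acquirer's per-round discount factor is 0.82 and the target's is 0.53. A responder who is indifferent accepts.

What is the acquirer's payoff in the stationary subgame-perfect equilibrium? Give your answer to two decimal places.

In a stationary SPE each proposer offers the other exactly their discounted continuation value.
If the acquirer keeps x when proposing and the target keeps y when proposing, then x = 800 − 0.53y and y = 800 − 0.82x.
Solving: x = 800(1 − 0.53) / (1 − 0.82·0.53) = 376 / 0.5654 ≈ 665.0159.
The target gets 800 − 665.0159 ≈ 134.9841.

665.02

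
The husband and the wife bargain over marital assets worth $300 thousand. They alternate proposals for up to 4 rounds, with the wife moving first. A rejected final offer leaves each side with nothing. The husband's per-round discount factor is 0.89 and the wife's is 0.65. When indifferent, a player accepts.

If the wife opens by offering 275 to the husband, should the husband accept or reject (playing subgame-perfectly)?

Accept

Round 4 (the husband proposes): the wife will accept anything ≥ 0, so the husband offers 0 and keeps 300.
Round 3 (the wife proposes): the husband can get 300 next round, worth 0.89 × 300 = 267 now. The wife offers 267 and keeps 300 − 267 = 33.
Round 2 (the husband proposes): the wife can get 33 next round, worth 0.65 × 33 = 21.45 now. The husband offers 21.45 and keeps 300 − 21.45 = 278.55.
So by rejecting in round 1, the husband gets 278.55 next round, worth 0.89 × 278.55 = 247.9095 now.
Offer 275 ≥ 247.9095, so the husband accepts.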